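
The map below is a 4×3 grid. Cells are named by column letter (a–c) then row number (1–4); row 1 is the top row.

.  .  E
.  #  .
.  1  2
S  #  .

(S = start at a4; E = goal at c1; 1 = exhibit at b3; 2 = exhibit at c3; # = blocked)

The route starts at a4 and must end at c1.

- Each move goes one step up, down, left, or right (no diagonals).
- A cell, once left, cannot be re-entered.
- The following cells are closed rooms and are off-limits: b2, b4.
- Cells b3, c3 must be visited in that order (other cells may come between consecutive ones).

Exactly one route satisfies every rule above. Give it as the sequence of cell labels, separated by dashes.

a4 - a3 - b3 - c3 - c2 - c1

The waypoints must appear in the order b3, c3, with no cell reused.
Route from a4: up to a3, 2× right (reaching c3), 2× up (reaching c1) — 5 moves in all.
Check: order respected (1 at step 2, 2 at step 3).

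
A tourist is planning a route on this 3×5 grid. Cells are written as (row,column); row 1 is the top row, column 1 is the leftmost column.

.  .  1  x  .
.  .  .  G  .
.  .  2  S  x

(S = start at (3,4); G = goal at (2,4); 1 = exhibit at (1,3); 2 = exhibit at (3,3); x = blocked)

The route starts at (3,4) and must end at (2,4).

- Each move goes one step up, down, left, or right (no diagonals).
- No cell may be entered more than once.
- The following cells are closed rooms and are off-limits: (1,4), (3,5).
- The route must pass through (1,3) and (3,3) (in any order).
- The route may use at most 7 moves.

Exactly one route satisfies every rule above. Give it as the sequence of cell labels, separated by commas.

The budget equals the shortest possible length, so every move has to be on a shortest route through the required cells.
Route from (3,4): left 2 to (3,2), up 2 to (1,2), right 1 to (1,3), down 1 to (2,3), right 1 to (2,4) — 7 moves in all.
Check: all required cells visited; 7 ≤ 7 moves.

(3,4), (3,3), (3,2), (2,2), (1,2), (1,3), (2,3), (2,4)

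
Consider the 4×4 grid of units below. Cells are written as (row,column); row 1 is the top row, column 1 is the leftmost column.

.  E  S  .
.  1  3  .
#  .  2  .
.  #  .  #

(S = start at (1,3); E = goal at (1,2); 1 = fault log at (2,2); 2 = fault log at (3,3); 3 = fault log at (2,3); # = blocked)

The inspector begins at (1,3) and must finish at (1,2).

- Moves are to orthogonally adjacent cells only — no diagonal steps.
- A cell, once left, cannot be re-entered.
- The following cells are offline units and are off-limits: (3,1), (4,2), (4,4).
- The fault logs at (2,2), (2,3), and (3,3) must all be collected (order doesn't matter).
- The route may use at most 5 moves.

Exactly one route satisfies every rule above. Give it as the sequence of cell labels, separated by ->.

The budget equals the shortest possible length, so every move has to be on a shortest route through the required cells.
Route from (1,3): 2× down (reaching (3,3)), left to (3,2), 2× up (reaching (1,2)) — 5 moves in all.
Check: all required cells visited; 5 ≤ 5 moves.

(1,3) -> (2,3) -> (3,3) -> (3,2) -> (2,2) -> (1,2)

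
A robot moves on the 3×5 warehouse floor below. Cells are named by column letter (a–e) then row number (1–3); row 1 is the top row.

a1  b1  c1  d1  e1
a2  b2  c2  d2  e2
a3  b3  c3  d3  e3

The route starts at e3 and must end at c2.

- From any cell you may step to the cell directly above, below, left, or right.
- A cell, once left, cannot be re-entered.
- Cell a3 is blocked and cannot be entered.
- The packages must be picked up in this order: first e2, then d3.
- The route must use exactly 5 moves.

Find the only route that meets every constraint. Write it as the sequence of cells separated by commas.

The waypoints must appear in the order e2, d3, with no cell reused.
Route from e3: up to e2, left to d2, down to d3, left to c3, up to c2 — 5 moves in all.
Check: order respected (e2 at step 1, d3 at step 3); 5 moves as required.

e3, e2, d2, d3, c3, c2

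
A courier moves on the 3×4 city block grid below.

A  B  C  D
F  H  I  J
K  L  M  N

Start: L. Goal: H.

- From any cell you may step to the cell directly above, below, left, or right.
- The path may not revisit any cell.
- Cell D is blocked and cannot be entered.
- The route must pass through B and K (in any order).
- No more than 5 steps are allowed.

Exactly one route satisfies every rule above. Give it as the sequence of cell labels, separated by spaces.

The budget equals the shortest possible length, so every move has to be on a shortest route through the required cells.
Route from L: left to K, 2× up (reaching A), right to B, down to H — 5 moves in all.
Check: all required cells visited; 5 ≤ 5 moves.

L K F A B H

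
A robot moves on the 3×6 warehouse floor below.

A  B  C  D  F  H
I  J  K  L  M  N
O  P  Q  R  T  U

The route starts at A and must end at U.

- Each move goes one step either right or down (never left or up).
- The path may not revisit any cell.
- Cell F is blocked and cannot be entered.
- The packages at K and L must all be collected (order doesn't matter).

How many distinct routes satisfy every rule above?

9

A right/down-only route from A to U makes exactly 2 down-moves and 5 right-moves in some order.
With no other constraints that would be C(7,2) = 21 routes.
A monotone route can only reach the required cells in the order K, L, so split there and multiply the segment counts (each segment already excludes blocked cells): A→K: 3; K→L: 1; L→U: 3; product = 9.
That gives 9 routes.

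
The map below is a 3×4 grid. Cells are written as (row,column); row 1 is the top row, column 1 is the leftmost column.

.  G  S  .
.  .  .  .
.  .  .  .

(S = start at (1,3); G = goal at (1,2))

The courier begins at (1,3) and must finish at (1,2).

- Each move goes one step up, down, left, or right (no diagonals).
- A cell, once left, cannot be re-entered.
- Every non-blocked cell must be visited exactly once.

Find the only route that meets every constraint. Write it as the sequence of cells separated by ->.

Need to visit all 12 open cells exactly once, starting at (1,3) and ending at (1,2).
Cell (1,1) has only two open neighbours ((2,1) and (1,2)), so the path must pass straight through it: one of those is the cell it's entered from and the other is where it exits.
Route from (1,3): right to (1,4), 2× down (reaching (3,4)), left to (3,3), up to (2,3), left to (2,2), down to (3,2), left to (3,1), 2× up (reaching (1,1)), right to (1,2) — 11 moves in all.
Check: all 12 open cells covered.

(1,3) -> (1,4) -> (2,4) -> (3,4) -> (3,3) -> (2,3) -> (2,2) -> (3,2) -> (3,1) -> (2,1) -> (1,1) -> (1,2)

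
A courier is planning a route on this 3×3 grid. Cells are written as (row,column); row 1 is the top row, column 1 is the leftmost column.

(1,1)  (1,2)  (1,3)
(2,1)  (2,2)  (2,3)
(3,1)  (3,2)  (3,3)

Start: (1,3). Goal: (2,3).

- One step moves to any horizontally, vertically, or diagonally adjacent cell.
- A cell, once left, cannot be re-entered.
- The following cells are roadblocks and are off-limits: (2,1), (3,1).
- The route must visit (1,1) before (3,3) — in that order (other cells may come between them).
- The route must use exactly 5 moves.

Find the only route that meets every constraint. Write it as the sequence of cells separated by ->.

(1,3) -> (1,2) -> (1,1) -> (2,2) -> (3,3) -> (2,3)

The waypoints must appear in the order (1,1), (3,3), with no cell reused.
Route from (1,3): left 2 to (1,1), down-right 2 to (3,3), up 1 to (2,3) — 5 moves in all.
Check: order respected ((1,1) at step 2, (3,3) at step 4); 5 moves as required.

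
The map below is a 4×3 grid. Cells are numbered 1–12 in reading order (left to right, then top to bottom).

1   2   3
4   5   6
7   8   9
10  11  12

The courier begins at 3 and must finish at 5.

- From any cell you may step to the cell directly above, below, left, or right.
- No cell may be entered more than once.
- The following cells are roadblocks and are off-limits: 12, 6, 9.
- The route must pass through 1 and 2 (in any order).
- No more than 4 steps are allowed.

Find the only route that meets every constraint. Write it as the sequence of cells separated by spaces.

3 2 1 4 5

Any route must reach 1 and 2 and still end at 5 within 4 moves, so the order of the required stops is forced.
Route from 3: 2× left (reaching 1), down to 4, right to 5 — 4 moves in all.
Check: all required cells visited; 4 ≤ 4 moves.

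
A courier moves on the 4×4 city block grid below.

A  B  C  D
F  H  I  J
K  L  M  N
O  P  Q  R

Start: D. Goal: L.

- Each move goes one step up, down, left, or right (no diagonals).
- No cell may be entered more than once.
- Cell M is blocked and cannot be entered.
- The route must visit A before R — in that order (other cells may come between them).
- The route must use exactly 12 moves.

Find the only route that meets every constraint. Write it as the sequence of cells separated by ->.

The waypoints must appear in the order A, R, with no cell reused.
Route from D: 3× left (reaching A), down to F, 3× right (reaching J), 2× down (reaching R), 2× left (reaching P), up to L — 12 moves in all.
Check: order respected (A at step 3, R at step 9); 12 moves as required.

D -> C -> B -> A -> F -> H -> I -> J -> N -> R -> Q -> P -> L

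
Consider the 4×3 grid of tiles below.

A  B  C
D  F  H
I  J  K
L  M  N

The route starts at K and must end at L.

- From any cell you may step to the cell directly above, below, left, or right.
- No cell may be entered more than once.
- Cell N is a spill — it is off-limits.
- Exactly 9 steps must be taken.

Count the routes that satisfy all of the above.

6

Need simple routes of exactly 9 moves from K to L (Manhattan distance 3, so 3 moves are spent on a detour and 3 undoing it).
Enumerating: K H C B F D I J M L | K H C B A D I J M L | K H C B A D F J M L | K H C B A D F J I L | K H F B A D I J M L | K J F H C B A D I L.
That gives 6 routes.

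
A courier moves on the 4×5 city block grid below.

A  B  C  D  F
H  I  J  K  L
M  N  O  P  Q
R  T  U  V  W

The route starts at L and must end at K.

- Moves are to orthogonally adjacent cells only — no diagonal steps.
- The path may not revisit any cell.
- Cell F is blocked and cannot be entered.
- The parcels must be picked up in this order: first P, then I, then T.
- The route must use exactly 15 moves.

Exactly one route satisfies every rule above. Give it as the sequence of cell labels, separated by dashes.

L - Q - P - O - J - I - N - T - R - M - H - A - B - C - D - K

The waypoints must appear in the order P, I, T, with no cell reused.
Route from L: down to Q, 2× left (reaching O), up to J, left to I, 2× down (reaching T), left to R, 3× up (reaching A), 3× right (reaching D), down to K — 15 moves in all.
Check: order respected (P at step 2, I at step 5, T at step 7); 15 moves as required.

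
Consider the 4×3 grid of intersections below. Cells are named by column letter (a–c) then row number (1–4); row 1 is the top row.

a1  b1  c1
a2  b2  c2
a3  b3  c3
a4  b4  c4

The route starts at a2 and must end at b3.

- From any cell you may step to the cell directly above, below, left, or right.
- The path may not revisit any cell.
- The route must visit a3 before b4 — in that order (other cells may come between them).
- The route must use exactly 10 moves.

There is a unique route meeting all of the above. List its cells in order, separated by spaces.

The waypoints must appear in the order a3, b4, with no cell reused.
Route from a2: down 2 to a4, right 2 to c4, up 3 to c1, left 1 to b1, down 2 to b3 — 10 moves in all.
Check: order respected (a3 at step 1, b4 at step 3); 10 moves as required.

a2 a3 a4 b4 c4 c3 c2 c1 b1 b2 b3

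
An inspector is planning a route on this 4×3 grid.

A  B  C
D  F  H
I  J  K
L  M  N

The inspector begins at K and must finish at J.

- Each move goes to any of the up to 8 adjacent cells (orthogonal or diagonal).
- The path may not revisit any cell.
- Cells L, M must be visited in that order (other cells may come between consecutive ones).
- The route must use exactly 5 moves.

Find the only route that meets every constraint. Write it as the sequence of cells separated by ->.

The waypoints must appear in the order L, M, with no cell reused.
Route from K: up-left to F, down-left to I, down to L, right to M, up to J — 5 moves in all.
Check: order respected (L at step 3, M at step 4); 5 moves as required.

K -> F -> I -> L -> M -> J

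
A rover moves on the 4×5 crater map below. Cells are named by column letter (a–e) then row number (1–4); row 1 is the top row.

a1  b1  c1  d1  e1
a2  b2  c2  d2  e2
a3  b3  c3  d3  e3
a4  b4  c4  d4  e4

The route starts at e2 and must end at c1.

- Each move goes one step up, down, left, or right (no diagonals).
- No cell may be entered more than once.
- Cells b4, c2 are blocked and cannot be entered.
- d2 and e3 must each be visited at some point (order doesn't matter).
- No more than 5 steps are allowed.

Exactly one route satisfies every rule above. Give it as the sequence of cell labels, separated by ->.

e2 -> e3 -> d3 -> d2 -> d1 -> c1

Any route must reach d2 and e3 and still end at c1 within 5 moves, so the order of the required stops is forced.
Route from e2: down to e3, left to d3, 2× up (reaching d1), left to c1 — 5 moves in all.
Check: all required cells visited; 5 ≤ 5 moves.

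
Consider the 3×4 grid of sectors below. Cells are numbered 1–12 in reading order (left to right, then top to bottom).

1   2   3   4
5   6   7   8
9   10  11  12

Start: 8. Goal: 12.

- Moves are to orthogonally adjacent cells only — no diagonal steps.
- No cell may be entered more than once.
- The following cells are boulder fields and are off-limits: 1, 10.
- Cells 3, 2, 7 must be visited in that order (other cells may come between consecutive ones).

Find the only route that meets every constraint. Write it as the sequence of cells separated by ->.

8 -> 4 -> 3 -> 2 -> 6 -> 7 -> 11 -> 12

The waypoints must appear in the order 3, 2, 7, with no cell reused.
Route from 8: up 1 to 4, left 2 to 2, down 1 to 6, right 1 to 7, down 1 to 11, right 1 to 12 — 7 moves in all.
Check: order respected (3 at step 2, 2 at step 3, 7 at step 5).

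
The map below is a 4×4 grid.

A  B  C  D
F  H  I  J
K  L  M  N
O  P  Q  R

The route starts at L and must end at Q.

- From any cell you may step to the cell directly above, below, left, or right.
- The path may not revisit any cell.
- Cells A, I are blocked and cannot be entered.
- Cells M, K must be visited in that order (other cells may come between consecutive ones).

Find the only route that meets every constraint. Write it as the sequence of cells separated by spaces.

The waypoints must appear in the order M, K, with no cell reused.
Route from L: right 2 to N, up 2 to D, left 2 to B, down 1 to H, left 1 to F, down 2 to O, right 2 to Q — 12 moves in all.
Check: order respected (M at step 1, K at step 9).

L M N J D C B H F K O P Q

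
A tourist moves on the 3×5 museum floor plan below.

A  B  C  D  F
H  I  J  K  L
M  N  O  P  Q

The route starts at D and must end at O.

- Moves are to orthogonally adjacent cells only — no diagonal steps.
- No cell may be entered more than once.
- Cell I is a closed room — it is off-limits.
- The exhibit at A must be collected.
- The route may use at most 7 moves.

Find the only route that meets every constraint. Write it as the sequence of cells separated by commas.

D, C, B, A, H, M, N, O

The budget equals the shortest possible length, so every move has to be on a shortest route through the required cells.
Route from D: 3× left (reaching A), 2× down (reaching M), 2× right (reaching O) — 7 moves in all.
Check: all required cells visited; 7 ≤ 7 moves.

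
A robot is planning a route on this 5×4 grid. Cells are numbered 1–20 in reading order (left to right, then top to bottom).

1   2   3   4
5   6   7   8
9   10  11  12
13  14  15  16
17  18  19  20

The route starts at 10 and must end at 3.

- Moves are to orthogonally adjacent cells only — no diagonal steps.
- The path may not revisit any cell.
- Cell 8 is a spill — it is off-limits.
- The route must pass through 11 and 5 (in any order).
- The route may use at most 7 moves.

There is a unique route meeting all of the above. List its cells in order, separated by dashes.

The budget equals the shortest possible length, so every move has to be on a shortest route through the required cells.
Route from 10: right to 11, up to 7, 2× left (reaching 5), up to 1, 2× right (reaching 3) — 7 moves in all.
Check: all required cells visited; 7 ≤ 7 moves.

10 - 11 - 7 - 6 - 5 - 1 - 2 - 3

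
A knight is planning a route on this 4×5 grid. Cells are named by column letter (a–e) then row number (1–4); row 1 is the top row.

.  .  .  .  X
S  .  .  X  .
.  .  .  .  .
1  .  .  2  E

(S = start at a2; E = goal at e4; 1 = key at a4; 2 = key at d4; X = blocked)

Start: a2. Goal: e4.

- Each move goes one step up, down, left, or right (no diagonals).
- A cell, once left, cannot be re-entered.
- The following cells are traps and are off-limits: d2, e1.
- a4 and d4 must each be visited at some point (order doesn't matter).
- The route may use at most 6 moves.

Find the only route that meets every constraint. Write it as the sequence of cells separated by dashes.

a2 - a3 - a4 - b4 - c4 - d4 - e4

The 6-move cap with required stops at a4, d4 leaves no slack for detours.
Route from a2: 2× down (reaching a4), 4× right (reaching e4) — 6 moves in all.
Check: all required cells visited; 6 ≤ 6 moves.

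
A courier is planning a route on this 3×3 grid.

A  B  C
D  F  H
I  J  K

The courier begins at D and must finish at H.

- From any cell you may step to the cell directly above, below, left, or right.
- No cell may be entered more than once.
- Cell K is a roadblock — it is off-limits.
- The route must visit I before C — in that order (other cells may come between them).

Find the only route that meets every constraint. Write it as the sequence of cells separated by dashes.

The waypoints must appear in the order I, C, with no cell reused.
Route from D: down 1 to I, right 1 to J, up 2 to B, right 1 to C, down 1 to H — 6 moves in all.
Check: order respected (I at step 1, C at step 5).

D - I - J - F - B - C - H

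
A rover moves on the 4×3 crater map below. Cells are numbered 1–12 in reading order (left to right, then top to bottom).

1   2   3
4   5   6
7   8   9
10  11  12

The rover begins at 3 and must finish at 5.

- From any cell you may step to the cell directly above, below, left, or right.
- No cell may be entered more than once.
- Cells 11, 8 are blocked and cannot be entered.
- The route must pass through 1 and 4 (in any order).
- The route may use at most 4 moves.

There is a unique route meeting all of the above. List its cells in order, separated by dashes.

3 - 2 - 1 - 4 - 5

The 4-move cap with required stops at 1, 4 leaves no slack for detours.
Route from 3: left 2 to 1, down 1 to 4, right 1 to 5 — 4 moves in all.
Check: all required cells visited; 4 ≤ 4 moves.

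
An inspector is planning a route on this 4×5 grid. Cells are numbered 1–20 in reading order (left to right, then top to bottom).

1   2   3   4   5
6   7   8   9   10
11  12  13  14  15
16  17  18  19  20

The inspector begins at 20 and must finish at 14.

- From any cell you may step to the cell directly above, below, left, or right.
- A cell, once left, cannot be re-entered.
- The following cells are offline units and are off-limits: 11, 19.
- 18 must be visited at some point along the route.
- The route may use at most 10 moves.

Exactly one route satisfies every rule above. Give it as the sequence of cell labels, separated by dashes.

20 - 15 - 10 - 9 - 8 - 7 - 12 - 17 - 18 - 13 - 14

Any route must reach 18 and still end at 14 within 10 moves, so the order of the required stops is forced.
Route from 20: 2× up (reaching 10), 3× left (reaching 7), 2× down (reaching 17), right to 18, up to 13, right to 14 — 10 moves in all.
Check: all required cells visited; 10 ≤ 10 moves.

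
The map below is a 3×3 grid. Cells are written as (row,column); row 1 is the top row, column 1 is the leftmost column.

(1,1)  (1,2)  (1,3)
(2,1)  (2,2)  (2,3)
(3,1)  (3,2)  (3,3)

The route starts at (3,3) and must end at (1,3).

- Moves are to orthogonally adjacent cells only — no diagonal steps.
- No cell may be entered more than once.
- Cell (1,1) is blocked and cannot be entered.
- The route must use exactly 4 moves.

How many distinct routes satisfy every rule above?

Need simple routes of exactly 4 moves from (3,3) to (1,3) (Manhattan distance 2, so 1 moves are spent on a detour and 1 undoing it).
Enumerating: (3,3) (2,3) (2,2) (1,2) (1,3) | (3,3) (3,2) (2,2) (1,2) (1,3) | (3,3) (3,2) (2,2) (2,3) (1,3).
That gives 3 routes.

3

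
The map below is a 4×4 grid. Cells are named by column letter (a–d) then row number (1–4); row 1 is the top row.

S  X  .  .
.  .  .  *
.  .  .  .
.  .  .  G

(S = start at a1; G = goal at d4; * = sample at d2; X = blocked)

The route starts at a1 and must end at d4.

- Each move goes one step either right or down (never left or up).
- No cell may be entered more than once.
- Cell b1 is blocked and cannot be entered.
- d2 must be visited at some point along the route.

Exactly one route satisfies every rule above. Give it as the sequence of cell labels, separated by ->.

Moves only go right or down, so the column and row indices never decrease.
Route from a1: down 1 to a2, right 3 to d2, down 2 to d4 — 6 moves in all.
Check: all required cells visited.

a1 -> a2 -> b2 -> c2 -> d2 -> d3 -> d4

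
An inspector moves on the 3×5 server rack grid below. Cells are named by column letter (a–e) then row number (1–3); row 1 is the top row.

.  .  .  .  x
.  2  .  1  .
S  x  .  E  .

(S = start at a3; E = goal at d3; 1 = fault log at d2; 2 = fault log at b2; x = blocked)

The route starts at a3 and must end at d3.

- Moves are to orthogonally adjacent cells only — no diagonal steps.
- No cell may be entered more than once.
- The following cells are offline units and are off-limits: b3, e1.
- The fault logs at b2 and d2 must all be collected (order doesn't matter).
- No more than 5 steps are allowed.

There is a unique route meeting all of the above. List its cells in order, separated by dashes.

a3 - a2 - b2 - c2 - d2 - d3

Any route must reach b2 and d2 and still end at d3 within 5 moves, so the order of the required stops is forced.
Route from a3: up to a2, 3× right (reaching d2), down to d3 — 5 moves in all.
Check: all required cells visited; 5 ≤ 5 moves.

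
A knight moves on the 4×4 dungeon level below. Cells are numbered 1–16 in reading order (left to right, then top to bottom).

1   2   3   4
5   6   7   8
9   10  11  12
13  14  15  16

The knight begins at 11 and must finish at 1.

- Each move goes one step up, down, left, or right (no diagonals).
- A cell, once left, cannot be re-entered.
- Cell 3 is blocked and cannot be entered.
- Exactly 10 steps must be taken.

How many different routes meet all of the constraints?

Need simple routes of exactly 10 moves from 11 to 1 (Manhattan distance 4, so 3 moves are spent on a detour and 3 undoing it).
Branch systematically from the start, pruning whenever the remaining move budget drops below the Manhattan distance to 1 or differs from it in parity. Grouping the completions by first move — via 7: 4; via 15: 1; via 10: 2; via 12: 5 — and summing: 4 + 1 + 2 + 5 = 12.
That gives 12 routes.

12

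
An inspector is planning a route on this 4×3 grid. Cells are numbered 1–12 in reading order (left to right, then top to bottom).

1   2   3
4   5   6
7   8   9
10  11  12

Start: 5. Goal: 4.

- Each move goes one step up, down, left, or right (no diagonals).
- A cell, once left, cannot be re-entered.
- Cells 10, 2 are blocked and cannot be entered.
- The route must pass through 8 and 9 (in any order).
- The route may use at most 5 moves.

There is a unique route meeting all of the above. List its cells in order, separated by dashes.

5 - 6 - 9 - 8 - 7 - 4

The budget equals the shortest possible length, so every move has to be on a shortest route through the required cells.
Route from 5: right 1 to 6, down 1 to 9, left 2 to 7, up 1 to 4 — 5 moves in all.
Check: all required cells visited; 5 ≤ 5 moves.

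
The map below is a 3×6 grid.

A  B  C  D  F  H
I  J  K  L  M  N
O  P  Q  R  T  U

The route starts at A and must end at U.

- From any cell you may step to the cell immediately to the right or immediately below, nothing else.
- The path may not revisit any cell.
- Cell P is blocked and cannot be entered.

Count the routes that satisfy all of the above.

A right/down-only route from A to U makes exactly 2 down-moves and 5 right-moves in some order.
With no other constraints that would be C(7,2) = 21 routes.
Subtract routes through each blocked cell (inclusion–exclusion for overlaps): − through P: 3 → 18.
That gives 18 routes.

18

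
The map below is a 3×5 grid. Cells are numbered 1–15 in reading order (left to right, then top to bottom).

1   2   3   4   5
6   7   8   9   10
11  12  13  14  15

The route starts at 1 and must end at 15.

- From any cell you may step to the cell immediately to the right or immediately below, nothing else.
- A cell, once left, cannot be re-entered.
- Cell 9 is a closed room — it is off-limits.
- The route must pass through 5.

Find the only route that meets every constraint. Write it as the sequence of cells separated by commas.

1, 2, 3, 4, 5, 10, 15

Moves only go right or down, so the column and row indices never decrease.
Route from 1: 4× right (reaching 5), 2× down (reaching 15) — 6 moves in all.
Check: all required cells visited.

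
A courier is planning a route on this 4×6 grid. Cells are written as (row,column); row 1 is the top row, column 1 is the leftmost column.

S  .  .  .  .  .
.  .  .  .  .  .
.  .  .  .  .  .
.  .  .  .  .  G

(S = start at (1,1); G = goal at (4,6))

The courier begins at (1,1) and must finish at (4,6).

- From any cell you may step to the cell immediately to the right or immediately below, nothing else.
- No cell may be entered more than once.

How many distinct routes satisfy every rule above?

56

A right/down-only route from (1,1) to (4,6) makes exactly 3 down-moves and 5 right-moves in some order.
With no other constraints that would be C(8,3) = 56 routes.
That gives 56 routes.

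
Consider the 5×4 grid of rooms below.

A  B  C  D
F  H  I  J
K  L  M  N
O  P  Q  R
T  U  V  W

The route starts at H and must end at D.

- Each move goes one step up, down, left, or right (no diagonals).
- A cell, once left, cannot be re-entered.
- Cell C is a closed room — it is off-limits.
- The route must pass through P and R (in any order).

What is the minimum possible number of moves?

Any route passes through P and R in some order between H and D. Summing Manhattan distances along each leg and taking the cheapest ordering (H → P → R → D) gives a lower bound of 2 + 2 + 3 = 7 moves.
A route of 7 moves achieves this: H → L → P → Q → R → N → J → D.
Since 7 matches the lower bound, it is optimal.

7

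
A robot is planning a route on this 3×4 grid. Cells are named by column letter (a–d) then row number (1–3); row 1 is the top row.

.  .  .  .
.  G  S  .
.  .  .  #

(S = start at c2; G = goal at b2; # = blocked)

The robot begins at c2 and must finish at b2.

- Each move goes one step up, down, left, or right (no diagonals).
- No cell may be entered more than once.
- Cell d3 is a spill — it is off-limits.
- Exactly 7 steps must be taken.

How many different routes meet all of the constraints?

Need simple routes of exactly 7 moves from c2 to b2 (Manhattan distance 1, so 3 moves are spent on a detour and 3 undoing it).
Enumerating: c2 c1 b1 a1 a2 a3 b3 b2 | c2 c3 b3 a3 a2 a1 b1 b2 | c2 d2 d1 c1 b1 a1 a2 b2.
That gives 3 routes.

3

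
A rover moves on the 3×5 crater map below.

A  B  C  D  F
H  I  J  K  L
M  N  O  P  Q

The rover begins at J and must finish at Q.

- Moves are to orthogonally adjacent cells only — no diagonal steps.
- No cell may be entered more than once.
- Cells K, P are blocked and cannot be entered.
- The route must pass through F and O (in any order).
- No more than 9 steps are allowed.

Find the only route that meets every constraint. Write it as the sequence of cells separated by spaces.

J O N I B C D F L Q

The 9-move cap with required stops at F, O leaves no slack for detours.
Route from J: down 1 to O, left 1 to N, up 2 to B, right 3 to F, down 2 to Q — 9 moves in all.
Check: all required cells visited; 9 ≤ 9 moves.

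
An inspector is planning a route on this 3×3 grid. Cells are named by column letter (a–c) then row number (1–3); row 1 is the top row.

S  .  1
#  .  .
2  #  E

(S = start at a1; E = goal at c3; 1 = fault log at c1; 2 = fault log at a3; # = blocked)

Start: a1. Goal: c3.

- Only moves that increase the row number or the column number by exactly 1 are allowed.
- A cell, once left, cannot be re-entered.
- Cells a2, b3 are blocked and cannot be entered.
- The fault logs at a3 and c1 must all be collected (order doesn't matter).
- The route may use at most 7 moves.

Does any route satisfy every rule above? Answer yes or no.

a3 is below but to the left of c1: going c1 → a3 would need a leftward move and a3 → c1 an upward move, so no right/down-only route can visit both required cells.

no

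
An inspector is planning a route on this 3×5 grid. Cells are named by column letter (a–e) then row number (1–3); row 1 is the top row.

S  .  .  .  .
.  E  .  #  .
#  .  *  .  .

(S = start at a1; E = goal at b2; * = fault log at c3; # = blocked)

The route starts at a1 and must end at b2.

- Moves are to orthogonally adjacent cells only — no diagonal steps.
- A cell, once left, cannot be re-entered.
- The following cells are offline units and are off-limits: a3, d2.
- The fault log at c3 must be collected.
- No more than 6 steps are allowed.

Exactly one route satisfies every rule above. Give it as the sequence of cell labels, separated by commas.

a1, b1, c1, c2, c3, b3, b2

The 6-move cap with required stops at c3 leaves no slack for detours.
Route from a1: 2× right (reaching c1), 2× down (reaching c3), left to b3, up to b2 — 6 moves in all.
Check: all required cells visited; 6 ≤ 6 moves.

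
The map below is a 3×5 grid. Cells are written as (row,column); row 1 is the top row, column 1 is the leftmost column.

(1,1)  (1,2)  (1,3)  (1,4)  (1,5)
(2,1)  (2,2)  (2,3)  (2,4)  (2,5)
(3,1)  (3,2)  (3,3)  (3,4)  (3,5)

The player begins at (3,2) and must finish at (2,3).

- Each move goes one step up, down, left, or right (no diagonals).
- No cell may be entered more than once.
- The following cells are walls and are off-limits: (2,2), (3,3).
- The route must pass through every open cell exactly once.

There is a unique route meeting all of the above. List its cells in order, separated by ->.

(3,2) -> (3,1) -> (2,1) -> (1,1) -> (1,2) -> (1,3) -> (1,4) -> (1,5) -> (2,5) -> (3,5) -> (3,4) -> (2,4) -> (2,3)

Need to visit all 13 open cells exactly once, starting at (3,2) and ending at (2,3).
Cell (2,1) has only two open neighbours ((1,1) and (3,1)), so the path must pass straight through it: one of those is the cell it's entered from and the other is where it exits.
Route from (3,2): left 1 to (3,1), up 2 to (1,1), right 4 to (1,5), down 2 to (3,5), left 1 to (3,4), up 1 to (2,4), left 1 to (2,3) — 12 moves in all.
Check: all 13 open cells covered.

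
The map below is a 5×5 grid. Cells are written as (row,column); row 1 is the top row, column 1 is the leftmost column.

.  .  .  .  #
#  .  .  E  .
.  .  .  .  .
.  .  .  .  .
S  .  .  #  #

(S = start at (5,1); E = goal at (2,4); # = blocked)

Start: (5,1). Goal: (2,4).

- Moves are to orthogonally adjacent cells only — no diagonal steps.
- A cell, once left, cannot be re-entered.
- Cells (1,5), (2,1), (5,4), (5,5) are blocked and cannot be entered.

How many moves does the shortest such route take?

The Manhattan distance from (5,1) to (2,4) is |5−2| + |1−4| = 6, so at least 6 moves are needed.
A route of 6 moves achieves this: (5,1) → (4,1) → (3,1) → (3,2) → (2,2) → (2,3) → (2,4).
Since 6 matches the lower bound, it is optimal.

6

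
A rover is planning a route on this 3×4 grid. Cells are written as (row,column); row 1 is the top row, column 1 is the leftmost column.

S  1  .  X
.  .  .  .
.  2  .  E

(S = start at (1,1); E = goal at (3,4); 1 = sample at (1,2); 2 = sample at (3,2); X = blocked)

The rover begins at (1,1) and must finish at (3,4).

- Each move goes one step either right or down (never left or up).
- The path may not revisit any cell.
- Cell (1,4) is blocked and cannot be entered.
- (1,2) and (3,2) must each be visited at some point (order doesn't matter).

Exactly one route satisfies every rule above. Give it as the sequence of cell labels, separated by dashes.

(1,1) - (1,2) - (2,2) - (3,2) - (3,3) - (3,4)

Moves only go right or down, so the column and row indices never decrease.
Route from (1,1): right to (1,2), 2× down (reaching (3,2)), 2× right (reaching (3,4)) — 5 moves in all.
Check: all required cells visited.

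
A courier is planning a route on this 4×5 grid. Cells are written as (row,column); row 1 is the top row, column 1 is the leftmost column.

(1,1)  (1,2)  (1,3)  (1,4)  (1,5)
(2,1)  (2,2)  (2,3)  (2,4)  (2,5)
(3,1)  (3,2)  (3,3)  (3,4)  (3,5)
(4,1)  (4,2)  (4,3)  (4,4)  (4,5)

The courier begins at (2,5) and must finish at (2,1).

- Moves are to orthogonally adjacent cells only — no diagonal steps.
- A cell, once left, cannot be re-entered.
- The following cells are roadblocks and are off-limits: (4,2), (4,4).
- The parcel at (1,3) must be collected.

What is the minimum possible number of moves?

6

Any route passes through (1,3) somewhere between (2,5) and (2,1). Summing Manhattan distances along the two legs ((2,5) → (1,3) → (2,1)) gives a lower bound of 3 + 3 = 6 moves.
A route of 6 moves achieves this: (2,5) → (1,5) → (1,4) → (1,3) → (2,3) → (2,2) → (2,1).
Since 6 matches the lower bound, it is optimal.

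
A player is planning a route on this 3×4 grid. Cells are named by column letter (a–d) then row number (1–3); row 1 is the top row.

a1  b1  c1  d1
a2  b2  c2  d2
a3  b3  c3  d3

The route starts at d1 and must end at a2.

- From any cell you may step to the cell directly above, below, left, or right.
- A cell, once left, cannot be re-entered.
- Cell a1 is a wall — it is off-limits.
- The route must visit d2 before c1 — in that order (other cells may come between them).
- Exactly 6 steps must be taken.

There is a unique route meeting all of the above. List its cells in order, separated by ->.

d1 -> d2 -> c2 -> c1 -> b1 -> b2 -> a2

The waypoints must appear in the order d2, c1, with no cell reused.
Route from d1: down 1 to d2, left 1 to c2, up 1 to c1, left 1 to b1, down 1 to b2, left 1 to a2 — 6 moves in all.
Check: order respected (d2 at step 1, c1 at step 3); 6 moves as required.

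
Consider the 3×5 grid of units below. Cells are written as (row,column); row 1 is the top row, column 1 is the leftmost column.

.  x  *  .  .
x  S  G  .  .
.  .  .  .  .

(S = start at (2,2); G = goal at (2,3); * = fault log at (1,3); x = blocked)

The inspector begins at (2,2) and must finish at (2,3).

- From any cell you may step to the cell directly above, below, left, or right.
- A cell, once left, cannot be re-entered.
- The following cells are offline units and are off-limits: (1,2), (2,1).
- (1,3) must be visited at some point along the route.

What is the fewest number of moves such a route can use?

7

Any route passes through (1,3) somewhere between (2,2) and (2,3). Summing Manhattan distances along the two legs ((2,2) → (1,3) → (2,3)) gives a lower bound of 2 + 1 = 3 moves.
The shortest route satisfying every rule uses 7 moves: (2,2) → (3,2) → (3,3) → (3,4) → (2,4) → (1,4) → (1,3) → (2,3).
The no-revisit rule (legs can't share cells) pushes the minimum above the 3-move bound; an exhaustive check rules out every length from 3 to 6 (on a 4-connected grid the length of any start-to-goal walk has the same parity as the Manhattan bound, so only lengths 3, 5, 7, … need checking), leaving 7 as the minimum.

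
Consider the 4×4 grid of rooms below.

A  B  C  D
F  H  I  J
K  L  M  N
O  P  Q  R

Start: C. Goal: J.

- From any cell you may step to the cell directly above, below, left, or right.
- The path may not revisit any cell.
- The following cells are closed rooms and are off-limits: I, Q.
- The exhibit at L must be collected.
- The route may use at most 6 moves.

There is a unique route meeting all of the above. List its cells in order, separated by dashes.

The budget equals the shortest possible length, so every move has to be on a shortest route through the required cells.
Route from C: left 1 to B, down 2 to L, right 2 to N, up 1 to J — 6 moves in all.
Check: all required cells visited; 6 ≤ 6 moves.

C - B - H - L - M - N - J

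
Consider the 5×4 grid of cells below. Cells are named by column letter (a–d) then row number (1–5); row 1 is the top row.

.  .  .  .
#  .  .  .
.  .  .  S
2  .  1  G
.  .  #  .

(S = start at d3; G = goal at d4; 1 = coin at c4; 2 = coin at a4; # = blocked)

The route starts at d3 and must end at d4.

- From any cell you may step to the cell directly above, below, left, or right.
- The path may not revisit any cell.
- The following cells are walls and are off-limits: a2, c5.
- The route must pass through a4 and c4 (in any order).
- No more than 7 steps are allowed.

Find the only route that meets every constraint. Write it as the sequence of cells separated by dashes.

d3 - c3 - b3 - a3 - a4 - b4 - c4 - d4

The budget equals the shortest possible length, so every move has to be on a shortest route through the required cells.
Route from d3: 3× left (reaching a3), down to a4, 3× right (reaching d4) — 7 moves in all.
Check: all required cells visited; 7 ≤ 7 moves.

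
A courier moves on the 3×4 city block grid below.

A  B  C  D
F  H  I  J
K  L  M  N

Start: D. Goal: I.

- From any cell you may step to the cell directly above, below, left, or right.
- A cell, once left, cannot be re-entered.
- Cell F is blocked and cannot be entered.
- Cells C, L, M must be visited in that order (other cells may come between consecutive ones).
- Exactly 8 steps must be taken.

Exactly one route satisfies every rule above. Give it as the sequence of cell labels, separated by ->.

The waypoints must appear in the order C, L, M, with no cell reused.
Route from D: 2× left (reaching B), 2× down (reaching L), 2× right (reaching N), up to J, left to I — 8 moves in all.
Check: order respected (C at step 1, L at step 4, M at step 5); 8 moves as required.

D -> C -> B -> H -> L -> M -> N -> J -> I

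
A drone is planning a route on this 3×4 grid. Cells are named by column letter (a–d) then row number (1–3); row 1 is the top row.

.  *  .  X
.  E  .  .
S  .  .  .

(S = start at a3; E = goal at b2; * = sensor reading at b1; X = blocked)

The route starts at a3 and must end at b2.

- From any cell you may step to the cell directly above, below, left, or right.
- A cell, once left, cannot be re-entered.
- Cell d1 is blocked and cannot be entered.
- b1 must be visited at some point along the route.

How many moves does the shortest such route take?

4

Any route passes through b1 somewhere between a3 and b2. Summing Manhattan distances along the two legs (a3 → b1 → b2) gives a lower bound of 3 + 1 = 4 moves.
A route of 4 moves achieves this: a3 → a2 → a1 → b1 → b2.
Since 4 matches the lower bound, it is optimal.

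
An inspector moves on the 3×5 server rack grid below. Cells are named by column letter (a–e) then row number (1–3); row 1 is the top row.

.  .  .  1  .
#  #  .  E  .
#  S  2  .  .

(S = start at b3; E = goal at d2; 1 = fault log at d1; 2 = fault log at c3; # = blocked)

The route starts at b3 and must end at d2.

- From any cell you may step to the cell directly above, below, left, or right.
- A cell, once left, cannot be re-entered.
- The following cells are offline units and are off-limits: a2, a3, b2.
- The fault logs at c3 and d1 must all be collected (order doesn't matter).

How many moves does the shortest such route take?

5

Any route passes through c3 and d1 in some order between b3 and d2. Summing Manhattan distances along each leg and taking the cheapest ordering (b3 → c3 → d1 → d2) gives a lower bound of 1 + 3 + 1 = 5 moves.
A route of 5 moves achieves this: b3 → c3 → c2 → c1 → d1 → d2.
Since 5 matches the lower bound, it is optimal.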